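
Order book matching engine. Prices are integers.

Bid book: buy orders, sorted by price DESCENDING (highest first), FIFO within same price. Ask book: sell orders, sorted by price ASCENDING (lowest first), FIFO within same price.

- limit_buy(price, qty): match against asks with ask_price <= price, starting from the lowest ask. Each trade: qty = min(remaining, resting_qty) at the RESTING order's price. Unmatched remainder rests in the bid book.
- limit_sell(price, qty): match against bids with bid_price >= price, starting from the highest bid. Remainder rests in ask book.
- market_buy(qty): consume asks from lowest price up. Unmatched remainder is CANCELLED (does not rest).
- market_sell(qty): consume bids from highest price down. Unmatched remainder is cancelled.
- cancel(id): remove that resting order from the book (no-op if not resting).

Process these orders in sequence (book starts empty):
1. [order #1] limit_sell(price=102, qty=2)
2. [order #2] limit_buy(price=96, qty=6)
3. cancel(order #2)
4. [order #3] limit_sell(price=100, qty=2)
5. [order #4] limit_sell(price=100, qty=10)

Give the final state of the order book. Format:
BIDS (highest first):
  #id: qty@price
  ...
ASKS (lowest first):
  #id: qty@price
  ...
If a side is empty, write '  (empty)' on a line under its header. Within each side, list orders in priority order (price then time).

After op 1 [order #1] limit_sell(price=102, qty=2): fills=none; bids=[-] asks=[#1:2@102]
After op 2 [order #2] limit_buy(price=96, qty=6): fills=none; bids=[#2:6@96] asks=[#1:2@102]
After op 3 cancel(order #2): fills=none; bids=[-] asks=[#1:2@102]
After op 4 [order #3] limit_sell(price=100, qty=2): fills=none; bids=[-] asks=[#3:2@100 #1:2@102]
After op 5 [order #4] limit_sell(price=100, qty=10): fills=none; bids=[-] asks=[#3:2@100 #4:10@100 #1:2@102]

Answer: BIDS (highest first):
  (empty)
ASKS (lowest first):
  #3: 2@100
  #4: 10@100
  #1: 2@102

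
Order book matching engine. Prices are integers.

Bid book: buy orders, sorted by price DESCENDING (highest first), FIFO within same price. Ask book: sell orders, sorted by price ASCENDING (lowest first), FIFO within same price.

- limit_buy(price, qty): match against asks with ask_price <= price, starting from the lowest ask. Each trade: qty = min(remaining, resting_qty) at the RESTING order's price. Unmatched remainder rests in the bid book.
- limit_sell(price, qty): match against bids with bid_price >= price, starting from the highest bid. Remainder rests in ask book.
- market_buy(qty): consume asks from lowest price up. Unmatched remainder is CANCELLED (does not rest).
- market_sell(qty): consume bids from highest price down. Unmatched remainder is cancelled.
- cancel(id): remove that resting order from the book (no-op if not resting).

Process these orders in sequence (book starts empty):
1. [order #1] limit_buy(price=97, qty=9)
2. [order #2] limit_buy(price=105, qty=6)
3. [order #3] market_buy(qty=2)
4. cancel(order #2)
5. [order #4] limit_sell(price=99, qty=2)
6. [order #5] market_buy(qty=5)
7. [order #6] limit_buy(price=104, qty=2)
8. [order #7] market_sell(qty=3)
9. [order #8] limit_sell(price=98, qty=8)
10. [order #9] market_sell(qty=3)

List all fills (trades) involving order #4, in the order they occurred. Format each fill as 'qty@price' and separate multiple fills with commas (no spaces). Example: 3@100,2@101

After op 1 [order #1] limit_buy(price=97, qty=9): fills=none; bids=[#1:9@97] asks=[-]
After op 2 [order #2] limit_buy(price=105, qty=6): fills=none; bids=[#2:6@105 #1:9@97] asks=[-]
After op 3 [order #3] market_buy(qty=2): fills=none; bids=[#2:6@105 #1:9@97] asks=[-]
After op 4 cancel(order #2): fills=none; bids=[#1:9@97] asks=[-]
After op 5 [order #4] limit_sell(price=99, qty=2): fills=none; bids=[#1:9@97] asks=[#4:2@99]
After op 6 [order #5] market_buy(qty=5): fills=#5x#4:2@99; bids=[#1:9@97] asks=[-]
After op 7 [order #6] limit_buy(price=104, qty=2): fills=none; bids=[#6:2@104 #1:9@97] asks=[-]
After op 8 [order #7] market_sell(qty=3): fills=#6x#7:2@104 #1x#7:1@97; bids=[#1:8@97] asks=[-]
After op 9 [order #8] limit_sell(price=98, qty=8): fills=none; bids=[#1:8@97] asks=[#8:8@98]
After op 10 [order #9] market_sell(qty=3): fills=#1x#9:3@97; bids=[#1:5@97] asks=[#8:8@98]

Answer: 2@99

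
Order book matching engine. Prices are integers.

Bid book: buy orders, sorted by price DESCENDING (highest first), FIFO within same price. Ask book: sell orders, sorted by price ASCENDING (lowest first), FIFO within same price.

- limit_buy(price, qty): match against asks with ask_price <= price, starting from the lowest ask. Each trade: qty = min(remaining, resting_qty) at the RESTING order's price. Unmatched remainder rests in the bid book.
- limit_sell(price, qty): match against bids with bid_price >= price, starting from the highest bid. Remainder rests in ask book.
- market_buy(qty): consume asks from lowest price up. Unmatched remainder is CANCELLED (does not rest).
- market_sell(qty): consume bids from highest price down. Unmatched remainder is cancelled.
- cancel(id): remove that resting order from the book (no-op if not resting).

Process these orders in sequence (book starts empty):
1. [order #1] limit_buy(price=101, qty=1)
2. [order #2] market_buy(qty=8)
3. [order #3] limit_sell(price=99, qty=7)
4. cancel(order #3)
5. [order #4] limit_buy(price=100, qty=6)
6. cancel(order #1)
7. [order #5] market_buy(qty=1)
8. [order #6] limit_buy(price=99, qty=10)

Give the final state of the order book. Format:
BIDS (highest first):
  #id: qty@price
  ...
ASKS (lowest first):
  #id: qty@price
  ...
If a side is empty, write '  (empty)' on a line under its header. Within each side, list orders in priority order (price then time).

After op 1 [order #1] limit_buy(price=101, qty=1): fills=none; bids=[#1:1@101] asks=[-]
After op 2 [order #2] market_buy(qty=8): fills=none; bids=[#1:1@101] asks=[-]
After op 3 [order #3] limit_sell(price=99, qty=7): fills=#1x#3:1@101; bids=[-] asks=[#3:6@99]
After op 4 cancel(order #3): fills=none; bids=[-] asks=[-]
After op 5 [order #4] limit_buy(price=100, qty=6): fills=none; bids=[#4:6@100] asks=[-]
After op 6 cancel(order #1): fills=none; bids=[#4:6@100] asks=[-]
After op 7 [order #5] market_buy(qty=1): fills=none; bids=[#4:6@100] asks=[-]
After op 8 [order #6] limit_buy(price=99, qty=10): fills=none; bids=[#4:6@100 #6:10@99] asks=[-]

Answer: BIDS (highest first):
  #4: 6@100
  #6: 10@99
ASKS (lowest first):
  (empty)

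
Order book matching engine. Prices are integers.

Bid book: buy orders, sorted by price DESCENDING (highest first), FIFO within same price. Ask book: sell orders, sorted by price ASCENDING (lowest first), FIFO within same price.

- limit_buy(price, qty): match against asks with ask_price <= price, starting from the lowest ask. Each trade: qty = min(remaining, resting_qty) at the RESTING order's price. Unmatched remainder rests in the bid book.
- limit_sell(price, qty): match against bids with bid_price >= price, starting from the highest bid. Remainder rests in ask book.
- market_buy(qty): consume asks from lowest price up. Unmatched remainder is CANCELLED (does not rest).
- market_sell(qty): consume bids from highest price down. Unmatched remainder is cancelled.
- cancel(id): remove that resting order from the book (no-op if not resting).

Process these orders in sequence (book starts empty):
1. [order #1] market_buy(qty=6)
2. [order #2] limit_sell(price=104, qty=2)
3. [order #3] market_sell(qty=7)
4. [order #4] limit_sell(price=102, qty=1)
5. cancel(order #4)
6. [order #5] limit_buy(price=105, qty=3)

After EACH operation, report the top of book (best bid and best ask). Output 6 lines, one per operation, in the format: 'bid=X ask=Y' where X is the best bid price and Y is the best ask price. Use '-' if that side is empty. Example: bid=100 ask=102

Answer: bid=- ask=-
bid=- ask=104
bid=- ask=104
bid=- ask=102
bid=- ask=104
bid=105 ask=-

Derivation:
After op 1 [order #1] market_buy(qty=6): fills=none; bids=[-] asks=[-]
After op 2 [order #2] limit_sell(price=104, qty=2): fills=none; bids=[-] asks=[#2:2@104]
After op 3 [order #3] market_sell(qty=7): fills=none; bids=[-] asks=[#2:2@104]
After op 4 [order #4] limit_sell(price=102, qty=1): fills=none; bids=[-] asks=[#4:1@102 #2:2@104]
After op 5 cancel(order #4): fills=none; bids=[-] asks=[#2:2@104]
After op 6 [order #5] limit_buy(price=105, qty=3): fills=#5x#2:2@104; bids=[#5:1@105] asks=[-]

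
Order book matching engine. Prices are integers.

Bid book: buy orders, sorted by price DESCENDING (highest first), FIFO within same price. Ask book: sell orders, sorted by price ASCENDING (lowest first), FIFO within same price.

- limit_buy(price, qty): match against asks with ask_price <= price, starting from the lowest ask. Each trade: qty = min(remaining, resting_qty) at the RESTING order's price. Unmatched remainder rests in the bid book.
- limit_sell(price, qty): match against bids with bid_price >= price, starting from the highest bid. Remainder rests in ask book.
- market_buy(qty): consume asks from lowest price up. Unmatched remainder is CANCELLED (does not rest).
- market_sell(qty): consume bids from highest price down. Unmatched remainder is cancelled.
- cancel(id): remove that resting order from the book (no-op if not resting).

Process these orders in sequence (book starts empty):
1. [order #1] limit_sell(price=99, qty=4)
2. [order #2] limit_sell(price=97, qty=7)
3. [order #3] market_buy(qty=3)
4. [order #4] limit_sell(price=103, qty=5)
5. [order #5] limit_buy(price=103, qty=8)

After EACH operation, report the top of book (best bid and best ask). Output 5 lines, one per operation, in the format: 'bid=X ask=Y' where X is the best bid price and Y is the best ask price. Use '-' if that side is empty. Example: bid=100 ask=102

After op 1 [order #1] limit_sell(price=99, qty=4): fills=none; bids=[-] asks=[#1:4@99]
After op 2 [order #2] limit_sell(price=97, qty=7): fills=none; bids=[-] asks=[#2:7@97 #1:4@99]
After op 3 [order #3] market_buy(qty=3): fills=#3x#2:3@97; bids=[-] asks=[#2:4@97 #1:4@99]
After op 4 [order #4] limit_sell(price=103, qty=5): fills=none; bids=[-] asks=[#2:4@97 #1:4@99 #4:5@103]
After op 5 [order #5] limit_buy(price=103, qty=8): fills=#5x#2:4@97 #5x#1:4@99; bids=[-] asks=[#4:5@103]

Answer: bid=- ask=99
bid=- ask=97
bid=- ask=97
bid=- ask=97
bid=- ask=103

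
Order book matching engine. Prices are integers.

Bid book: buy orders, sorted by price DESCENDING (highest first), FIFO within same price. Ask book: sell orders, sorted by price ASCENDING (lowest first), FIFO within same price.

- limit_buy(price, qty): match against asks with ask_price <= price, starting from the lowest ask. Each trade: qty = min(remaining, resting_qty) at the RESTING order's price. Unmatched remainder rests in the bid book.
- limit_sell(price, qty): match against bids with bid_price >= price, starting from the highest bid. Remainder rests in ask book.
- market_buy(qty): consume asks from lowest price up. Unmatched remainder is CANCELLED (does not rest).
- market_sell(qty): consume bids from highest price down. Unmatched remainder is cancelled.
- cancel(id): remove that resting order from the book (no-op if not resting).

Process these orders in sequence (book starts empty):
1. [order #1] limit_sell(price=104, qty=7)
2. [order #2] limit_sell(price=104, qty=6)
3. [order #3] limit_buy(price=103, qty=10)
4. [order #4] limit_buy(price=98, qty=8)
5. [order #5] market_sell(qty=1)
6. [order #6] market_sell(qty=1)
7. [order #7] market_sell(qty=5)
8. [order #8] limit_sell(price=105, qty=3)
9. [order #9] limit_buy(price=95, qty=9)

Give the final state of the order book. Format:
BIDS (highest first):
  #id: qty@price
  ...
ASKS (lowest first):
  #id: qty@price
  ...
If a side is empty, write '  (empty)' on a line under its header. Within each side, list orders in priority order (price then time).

After op 1 [order #1] limit_sell(price=104, qty=7): fills=none; bids=[-] asks=[#1:7@104]
After op 2 [order #2] limit_sell(price=104, qty=6): fills=none; bids=[-] asks=[#1:7@104 #2:6@104]
After op 3 [order #3] limit_buy(price=103, qty=10): fills=none; bids=[#3:10@103] asks=[#1:7@104 #2:6@104]
After op 4 [order #4] limit_buy(price=98, qty=8): fills=none; bids=[#3:10@103 #4:8@98] asks=[#1:7@104 #2:6@104]
After op 5 [order #5] market_sell(qty=1): fills=#3x#5:1@103; bids=[#3:9@103 #4:8@98] asks=[#1:7@104 #2:6@104]
After op 6 [order #6] market_sell(qty=1): fills=#3x#6:1@103; bids=[#3:8@103 #4:8@98] asks=[#1:7@104 #2:6@104]
After op 7 [order #7] market_sell(qty=5): fills=#3x#7:5@103; bids=[#3:3@103 #4:8@98] asks=[#1:7@104 #2:6@104]
After op 8 [order #8] limit_sell(price=105, qty=3): fills=none; bids=[#3:3@103 #4:8@98] asks=[#1:7@104 #2:6@104 #8:3@105]
After op 9 [order #9] limit_buy(price=95, qty=9): fills=none; bids=[#3:3@103 #4:8@98 #9:9@95] asks=[#1:7@104 #2:6@104 #8:3@105]

Answer: BIDS (highest first):
  #3: 3@103
  #4: 8@98
  #9: 9@95
ASKS (lowest first):
  #1: 7@104
  #2: 6@104
  #8: 3@105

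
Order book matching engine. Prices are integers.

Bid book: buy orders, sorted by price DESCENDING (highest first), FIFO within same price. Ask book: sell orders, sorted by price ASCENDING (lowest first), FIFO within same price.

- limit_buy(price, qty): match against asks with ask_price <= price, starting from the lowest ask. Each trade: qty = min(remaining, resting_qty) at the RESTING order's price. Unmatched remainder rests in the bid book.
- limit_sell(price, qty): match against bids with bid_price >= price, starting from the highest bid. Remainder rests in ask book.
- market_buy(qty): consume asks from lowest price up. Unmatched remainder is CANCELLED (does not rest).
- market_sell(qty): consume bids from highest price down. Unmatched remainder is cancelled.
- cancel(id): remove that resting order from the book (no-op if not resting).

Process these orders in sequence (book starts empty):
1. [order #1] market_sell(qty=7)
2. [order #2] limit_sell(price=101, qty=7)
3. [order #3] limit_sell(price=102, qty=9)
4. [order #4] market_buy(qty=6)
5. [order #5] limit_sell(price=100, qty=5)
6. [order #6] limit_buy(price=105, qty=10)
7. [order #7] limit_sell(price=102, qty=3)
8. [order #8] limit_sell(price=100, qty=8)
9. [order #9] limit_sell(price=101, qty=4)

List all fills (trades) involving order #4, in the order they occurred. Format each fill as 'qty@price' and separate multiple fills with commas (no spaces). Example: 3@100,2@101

After op 1 [order #1] market_sell(qty=7): fills=none; bids=[-] asks=[-]
After op 2 [order #2] limit_sell(price=101, qty=7): fills=none; bids=[-] asks=[#2:7@101]
After op 3 [order #3] limit_sell(price=102, qty=9): fills=none; bids=[-] asks=[#2:7@101 #3:9@102]
After op 4 [order #4] market_buy(qty=6): fills=#4x#2:6@101; bids=[-] asks=[#2:1@101 #3:9@102]
After op 5 [order #5] limit_sell(price=100, qty=5): fills=none; bids=[-] asks=[#5:5@100 #2:1@101 #3:9@102]
After op 6 [order #6] limit_buy(price=105, qty=10): fills=#6x#5:5@100 #6x#2:1@101 #6x#3:4@102; bids=[-] asks=[#3:5@102]
After op 7 [order #7] limit_sell(price=102, qty=3): fills=none; bids=[-] asks=[#3:5@102 #7:3@102]
After op 8 [order #8] limit_sell(price=100, qty=8): fills=none; bids=[-] asks=[#8:8@100 #3:5@102 #7:3@102]
After op 9 [order #9] limit_sell(price=101, qty=4): fills=none; bids=[-] asks=[#8:8@100 #9:4@101 #3:5@102 #7:3@102]

Answer: 6@101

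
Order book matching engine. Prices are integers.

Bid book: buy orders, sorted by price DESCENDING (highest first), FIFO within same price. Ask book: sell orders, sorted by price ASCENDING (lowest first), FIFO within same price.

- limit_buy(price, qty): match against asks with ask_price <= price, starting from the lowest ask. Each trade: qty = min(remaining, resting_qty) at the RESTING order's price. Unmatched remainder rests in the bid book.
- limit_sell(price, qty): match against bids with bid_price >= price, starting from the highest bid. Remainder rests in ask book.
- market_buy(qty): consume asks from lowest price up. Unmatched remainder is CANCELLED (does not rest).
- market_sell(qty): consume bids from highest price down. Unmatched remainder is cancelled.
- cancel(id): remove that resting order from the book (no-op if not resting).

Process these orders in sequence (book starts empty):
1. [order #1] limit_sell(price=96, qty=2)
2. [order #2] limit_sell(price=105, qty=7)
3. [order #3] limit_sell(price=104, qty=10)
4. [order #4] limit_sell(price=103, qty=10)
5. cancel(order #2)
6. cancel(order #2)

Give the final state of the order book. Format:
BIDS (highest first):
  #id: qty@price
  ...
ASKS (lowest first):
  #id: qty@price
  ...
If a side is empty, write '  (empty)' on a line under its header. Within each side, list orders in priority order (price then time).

After op 1 [order #1] limit_sell(price=96, qty=2): fills=none; bids=[-] asks=[#1:2@96]
After op 2 [order #2] limit_sell(price=105, qty=7): fills=none; bids=[-] asks=[#1:2@96 #2:7@105]
After op 3 [order #3] limit_sell(price=104, qty=10): fills=none; bids=[-] asks=[#1:2@96 #3:10@104 #2:7@105]
After op 4 [order #4] limit_sell(price=103, qty=10): fills=none; bids=[-] asks=[#1:2@96 #4:10@103 #3:10@104 #2:7@105]
After op 5 cancel(order #2): fills=none; bids=[-] asks=[#1:2@96 #4:10@103 #3:10@104]
After op 6 cancel(order #2): fills=none; bids=[-] asks=[#1:2@96 #4:10@103 #3:10@104]

Answer: BIDS (highest first):
  (empty)
ASKS (lowest first):
  #1: 2@96
  #4: 10@103
  #3: 10@104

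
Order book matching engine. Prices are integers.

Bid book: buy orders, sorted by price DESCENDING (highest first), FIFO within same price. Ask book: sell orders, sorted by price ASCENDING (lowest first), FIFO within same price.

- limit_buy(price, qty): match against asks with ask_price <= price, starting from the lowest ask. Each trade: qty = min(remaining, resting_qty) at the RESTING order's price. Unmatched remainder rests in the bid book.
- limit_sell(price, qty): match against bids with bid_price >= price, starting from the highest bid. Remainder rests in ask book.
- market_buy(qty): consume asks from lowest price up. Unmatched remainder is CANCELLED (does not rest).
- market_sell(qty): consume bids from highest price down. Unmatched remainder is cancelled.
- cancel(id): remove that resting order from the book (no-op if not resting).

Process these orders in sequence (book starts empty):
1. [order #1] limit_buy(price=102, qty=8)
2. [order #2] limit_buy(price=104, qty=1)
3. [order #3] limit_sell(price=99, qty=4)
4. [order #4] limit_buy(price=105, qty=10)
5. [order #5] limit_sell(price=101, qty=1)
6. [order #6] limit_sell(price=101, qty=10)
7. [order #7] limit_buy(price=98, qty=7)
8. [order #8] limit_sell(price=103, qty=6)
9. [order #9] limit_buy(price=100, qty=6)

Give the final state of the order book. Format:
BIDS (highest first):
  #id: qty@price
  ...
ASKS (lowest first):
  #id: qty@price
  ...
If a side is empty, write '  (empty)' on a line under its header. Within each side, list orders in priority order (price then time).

Answer: BIDS (highest first):
  #1: 4@102
  #9: 6@100
  #7: 7@98
ASKS (lowest first):
  #8: 6@103

Derivation:
After op 1 [order #1] limit_buy(price=102, qty=8): fills=none; bids=[#1:8@102] asks=[-]
After op 2 [order #2] limit_buy(price=104, qty=1): fills=none; bids=[#2:1@104 #1:8@102] asks=[-]
After op 3 [order #3] limit_sell(price=99, qty=4): fills=#2x#3:1@104 #1x#3:3@102; bids=[#1:5@102] asks=[-]
After op 4 [order #4] limit_buy(price=105, qty=10): fills=none; bids=[#4:10@105 #1:5@102] asks=[-]
After op 5 [order #5] limit_sell(price=101, qty=1): fills=#4x#5:1@105; bids=[#4:9@105 #1:5@102] asks=[-]
After op 6 [order #6] limit_sell(price=101, qty=10): fills=#4x#6:9@105 #1x#6:1@102; bids=[#1:4@102] asks=[-]
After op 7 [order #7] limit_buy(price=98, qty=7): fills=none; bids=[#1:4@102 #7:7@98] asks=[-]
After op 8 [order #8] limit_sell(price=103, qty=6): fills=none; bids=[#1:4@102 #7:7@98] asks=[#8:6@103]
After op 9 [order #9] limit_buy(price=100, qty=6): fills=none; bids=[#1:4@102 #9:6@100 #7:7@98] asks=[#8:6@103]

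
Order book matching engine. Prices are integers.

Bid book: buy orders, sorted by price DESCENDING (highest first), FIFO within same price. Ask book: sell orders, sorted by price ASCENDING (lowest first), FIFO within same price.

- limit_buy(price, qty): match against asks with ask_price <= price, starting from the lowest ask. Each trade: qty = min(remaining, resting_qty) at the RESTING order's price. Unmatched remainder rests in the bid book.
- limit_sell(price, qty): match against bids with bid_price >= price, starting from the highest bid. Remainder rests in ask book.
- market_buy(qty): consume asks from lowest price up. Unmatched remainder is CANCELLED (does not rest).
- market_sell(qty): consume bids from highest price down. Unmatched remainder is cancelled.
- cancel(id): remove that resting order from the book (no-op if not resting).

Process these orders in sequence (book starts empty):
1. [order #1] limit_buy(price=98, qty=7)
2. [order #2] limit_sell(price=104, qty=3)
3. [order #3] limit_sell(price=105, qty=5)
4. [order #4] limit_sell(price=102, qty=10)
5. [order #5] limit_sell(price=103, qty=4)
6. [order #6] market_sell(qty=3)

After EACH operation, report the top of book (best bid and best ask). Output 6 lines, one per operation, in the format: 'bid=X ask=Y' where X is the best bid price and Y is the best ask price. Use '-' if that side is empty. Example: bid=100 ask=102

Answer: bid=98 ask=-
bid=98 ask=104
bid=98 ask=104
bid=98 ask=102
bid=98 ask=102
bid=98 ask=102

Derivation:
After op 1 [order #1] limit_buy(price=98, qty=7): fills=none; bids=[#1:7@98] asks=[-]
After op 2 [order #2] limit_sell(price=104, qty=3): fills=none; bids=[#1:7@98] asks=[#2:3@104]
After op 3 [order #3] limit_sell(price=105, qty=5): fills=none; bids=[#1:7@98] asks=[#2:3@104 #3:5@105]
After op 4 [order #4] limit_sell(price=102, qty=10): fills=none; bids=[#1:7@98] asks=[#4:10@102 #2:3@104 #3:5@105]
After op 5 [order #5] limit_sell(price=103, qty=4): fills=none; bids=[#1:7@98] asks=[#4:10@102 #5:4@103 #2:3@104 #3:5@105]
After op 6 [order #6] market_sell(qty=3): fills=#1x#6:3@98; bids=[#1:4@98] asks=[#4:10@102 #5:4@103 #2:3@104 #3:5@105]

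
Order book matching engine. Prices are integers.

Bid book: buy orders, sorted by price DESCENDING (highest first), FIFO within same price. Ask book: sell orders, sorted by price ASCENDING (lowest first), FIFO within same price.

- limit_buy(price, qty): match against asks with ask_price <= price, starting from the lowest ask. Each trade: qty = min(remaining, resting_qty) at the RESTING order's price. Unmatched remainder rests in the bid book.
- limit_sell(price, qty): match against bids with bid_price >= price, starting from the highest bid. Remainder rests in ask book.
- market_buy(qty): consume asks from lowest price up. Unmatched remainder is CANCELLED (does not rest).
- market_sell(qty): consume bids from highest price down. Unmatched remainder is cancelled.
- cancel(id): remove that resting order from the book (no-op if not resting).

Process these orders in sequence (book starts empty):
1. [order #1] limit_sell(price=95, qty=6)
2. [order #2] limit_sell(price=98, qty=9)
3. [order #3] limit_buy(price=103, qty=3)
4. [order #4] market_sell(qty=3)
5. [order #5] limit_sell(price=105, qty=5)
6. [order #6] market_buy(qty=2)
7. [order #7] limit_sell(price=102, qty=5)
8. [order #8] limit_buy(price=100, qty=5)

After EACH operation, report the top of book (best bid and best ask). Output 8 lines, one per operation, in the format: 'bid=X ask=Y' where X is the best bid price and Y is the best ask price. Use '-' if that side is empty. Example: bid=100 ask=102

Answer: bid=- ask=95
bid=- ask=95
bid=- ask=95
bid=- ask=95
bid=- ask=95
bid=- ask=95
bid=- ask=95
bid=- ask=98

Derivation:
After op 1 [order #1] limit_sell(price=95, qty=6): fills=none; bids=[-] asks=[#1:6@95]
After op 2 [order #2] limit_sell(price=98, qty=9): fills=none; bids=[-] asks=[#1:6@95 #2:9@98]
After op 3 [order #3] limit_buy(price=103, qty=3): fills=#3x#1:3@95; bids=[-] asks=[#1:3@95 #2:9@98]
After op 4 [order #4] market_sell(qty=3): fills=none; bids=[-] asks=[#1:3@95 #2:9@98]
After op 5 [order #5] limit_sell(price=105, qty=5): fills=none; bids=[-] asks=[#1:3@95 #2:9@98 #5:5@105]
After op 6 [order #6] market_buy(qty=2): fills=#6x#1:2@95; bids=[-] asks=[#1:1@95 #2:9@98 #5:5@105]
After op 7 [order #7] limit_sell(price=102, qty=5): fills=none; bids=[-] asks=[#1:1@95 #2:9@98 #7:5@102 #5:5@105]
After op 8 [order #8] limit_buy(price=100, qty=5): fills=#8x#1:1@95 #8x#2:4@98; bids=[-] asks=[#2:5@98 #7:5@102 #5:5@105]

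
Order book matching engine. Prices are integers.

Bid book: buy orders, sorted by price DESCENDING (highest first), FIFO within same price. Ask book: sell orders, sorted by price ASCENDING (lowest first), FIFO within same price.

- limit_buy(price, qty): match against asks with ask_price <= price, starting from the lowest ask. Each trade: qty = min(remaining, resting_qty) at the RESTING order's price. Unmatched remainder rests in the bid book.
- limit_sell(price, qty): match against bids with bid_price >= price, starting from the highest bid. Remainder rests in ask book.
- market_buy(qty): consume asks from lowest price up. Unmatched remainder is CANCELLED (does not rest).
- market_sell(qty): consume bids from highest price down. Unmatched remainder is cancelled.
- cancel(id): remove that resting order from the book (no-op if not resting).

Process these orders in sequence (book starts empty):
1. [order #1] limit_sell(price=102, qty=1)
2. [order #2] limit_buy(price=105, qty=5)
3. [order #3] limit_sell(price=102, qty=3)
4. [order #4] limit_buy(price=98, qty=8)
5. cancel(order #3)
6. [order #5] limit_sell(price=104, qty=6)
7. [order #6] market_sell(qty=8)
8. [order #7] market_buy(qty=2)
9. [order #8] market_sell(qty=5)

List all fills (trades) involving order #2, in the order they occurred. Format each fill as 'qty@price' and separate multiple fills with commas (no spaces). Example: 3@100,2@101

Answer: 1@102,3@105,1@105

Derivation:
After op 1 [order #1] limit_sell(price=102, qty=1): fills=none; bids=[-] asks=[#1:1@102]
After op 2 [order #2] limit_buy(price=105, qty=5): fills=#2x#1:1@102; bids=[#2:4@105] asks=[-]
After op 3 [order #3] limit_sell(price=102, qty=3): fills=#2x#3:3@105; bids=[#2:1@105] asks=[-]
After op 4 [order #4] limit_buy(price=98, qty=8): fills=none; bids=[#2:1@105 #4:8@98] asks=[-]
After op 5 cancel(order #3): fills=none; bids=[#2:1@105 #4:8@98] asks=[-]
After op 6 [order #5] limit_sell(price=104, qty=6): fills=#2x#5:1@105; bids=[#4:8@98] asks=[#5:5@104]
After op 7 [order #6] market_sell(qty=8): fills=#4x#6:8@98; bids=[-] asks=[#5:5@104]
After op 8 [order #7] market_buy(qty=2): fills=#7x#5:2@104; bids=[-] asks=[#5:3@104]
After op 9 [order #8] market_sell(qty=5): fills=none; bids=[-] asks=[#5:3@104]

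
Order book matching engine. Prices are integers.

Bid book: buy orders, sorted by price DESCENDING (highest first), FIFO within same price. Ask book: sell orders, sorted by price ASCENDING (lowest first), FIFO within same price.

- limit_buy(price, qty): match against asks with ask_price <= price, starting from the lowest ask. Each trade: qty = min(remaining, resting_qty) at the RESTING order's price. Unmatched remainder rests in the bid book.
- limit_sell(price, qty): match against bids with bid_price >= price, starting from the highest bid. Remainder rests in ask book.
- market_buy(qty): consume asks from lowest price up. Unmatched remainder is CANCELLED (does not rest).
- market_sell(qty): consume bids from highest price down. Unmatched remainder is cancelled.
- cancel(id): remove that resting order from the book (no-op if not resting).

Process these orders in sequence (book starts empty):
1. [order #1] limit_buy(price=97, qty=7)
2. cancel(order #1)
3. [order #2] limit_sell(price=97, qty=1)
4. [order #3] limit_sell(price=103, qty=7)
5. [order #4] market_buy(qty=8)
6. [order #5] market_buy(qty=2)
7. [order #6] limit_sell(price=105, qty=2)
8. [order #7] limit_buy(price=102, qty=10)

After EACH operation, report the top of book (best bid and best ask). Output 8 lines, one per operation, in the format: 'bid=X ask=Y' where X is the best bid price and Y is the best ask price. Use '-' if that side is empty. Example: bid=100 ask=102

After op 1 [order #1] limit_buy(price=97, qty=7): fills=none; bids=[#1:7@97] asks=[-]
After op 2 cancel(order #1): fills=none; bids=[-] asks=[-]
After op 3 [order #2] limit_sell(price=97, qty=1): fills=none; bids=[-] asks=[#2:1@97]
After op 4 [order #3] limit_sell(price=103, qty=7): fills=none; bids=[-] asks=[#2:1@97 #3:7@103]
After op 5 [order #4] market_buy(qty=8): fills=#4x#2:1@97 #4x#3:7@103; bids=[-] asks=[-]
After op 6 [order #5] market_buy(qty=2): fills=none; bids=[-] asks=[-]
After op 7 [order #6] limit_sell(price=105, qty=2): fills=none; bids=[-] asks=[#6:2@105]
After op 8 [order #7] limit_buy(price=102, qty=10): fills=none; bids=[#7:10@102] asks=[#6:2@105]

Answer: bid=97 ask=-
bid=- ask=-
bid=- ask=97
bid=- ask=97
bid=- ask=-
bid=- ask=-
bid=- ask=105
bid=102 ask=105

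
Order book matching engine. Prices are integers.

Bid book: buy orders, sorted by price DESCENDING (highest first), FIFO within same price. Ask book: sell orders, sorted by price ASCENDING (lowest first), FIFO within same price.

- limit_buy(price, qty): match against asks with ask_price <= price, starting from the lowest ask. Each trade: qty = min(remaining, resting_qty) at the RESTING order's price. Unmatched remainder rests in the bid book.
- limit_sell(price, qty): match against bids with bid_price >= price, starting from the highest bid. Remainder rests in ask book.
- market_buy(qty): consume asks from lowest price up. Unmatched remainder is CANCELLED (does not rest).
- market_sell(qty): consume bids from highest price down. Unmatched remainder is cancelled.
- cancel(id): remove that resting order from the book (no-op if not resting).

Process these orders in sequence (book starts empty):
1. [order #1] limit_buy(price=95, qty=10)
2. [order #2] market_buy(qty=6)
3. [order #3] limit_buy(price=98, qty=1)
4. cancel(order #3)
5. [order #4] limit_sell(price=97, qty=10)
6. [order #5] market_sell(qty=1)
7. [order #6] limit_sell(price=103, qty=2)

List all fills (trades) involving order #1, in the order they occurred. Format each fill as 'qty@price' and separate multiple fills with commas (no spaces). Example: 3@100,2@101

Answer: 1@95

Derivation:
After op 1 [order #1] limit_buy(price=95, qty=10): fills=none; bids=[#1:10@95] asks=[-]
After op 2 [order #2] market_buy(qty=6): fills=none; bids=[#1:10@95] asks=[-]
After op 3 [order #3] limit_buy(price=98, qty=1): fills=none; bids=[#3:1@98 #1:10@95] asks=[-]
After op 4 cancel(order #3): fills=none; bids=[#1:10@95] asks=[-]
After op 5 [order #4] limit_sell(price=97, qty=10): fills=none; bids=[#1:10@95] asks=[#4:10@97]
After op 6 [order #5] market_sell(qty=1): fills=#1x#5:1@95; bids=[#1:9@95] asks=[#4:10@97]
After op 7 [order #6] limit_sell(price=103, qty=2): fills=none; bids=[#1:9@95] asks=[#4:10@97 #6:2@103]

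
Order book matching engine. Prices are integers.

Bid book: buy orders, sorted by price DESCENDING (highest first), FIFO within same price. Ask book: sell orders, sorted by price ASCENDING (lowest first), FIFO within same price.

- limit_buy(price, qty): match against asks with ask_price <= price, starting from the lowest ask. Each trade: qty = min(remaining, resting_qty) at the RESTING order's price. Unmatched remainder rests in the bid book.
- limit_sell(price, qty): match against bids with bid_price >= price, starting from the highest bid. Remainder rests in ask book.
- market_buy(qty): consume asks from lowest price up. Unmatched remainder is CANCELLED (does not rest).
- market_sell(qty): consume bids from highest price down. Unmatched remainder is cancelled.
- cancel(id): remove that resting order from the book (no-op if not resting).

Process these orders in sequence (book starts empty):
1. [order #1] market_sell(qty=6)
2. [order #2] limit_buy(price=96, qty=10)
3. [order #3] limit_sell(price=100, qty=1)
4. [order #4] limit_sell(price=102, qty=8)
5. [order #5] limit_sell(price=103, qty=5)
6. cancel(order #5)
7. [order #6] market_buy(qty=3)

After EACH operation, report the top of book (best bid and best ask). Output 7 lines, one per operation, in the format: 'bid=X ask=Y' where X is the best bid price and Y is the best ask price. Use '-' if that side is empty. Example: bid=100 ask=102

Answer: bid=- ask=-
bid=96 ask=-
bid=96 ask=100
bid=96 ask=100
bid=96 ask=100
bid=96 ask=100
bid=96 ask=102

Derivation:
After op 1 [order #1] market_sell(qty=6): fills=none; bids=[-] asks=[-]
After op 2 [order #2] limit_buy(price=96, qty=10): fills=none; bids=[#2:10@96] asks=[-]
After op 3 [order #3] limit_sell(price=100, qty=1): fills=none; bids=[#2:10@96] asks=[#3:1@100]
After op 4 [order #4] limit_sell(price=102, qty=8): fills=none; bids=[#2:10@96] asks=[#3:1@100 #4:8@102]
After op 5 [order #5] limit_sell(price=103, qty=5): fills=none; bids=[#2:10@96] asks=[#3:1@100 #4:8@102 #5:5@103]
After op 6 cancel(order #5): fills=none; bids=[#2:10@96] asks=[#3:1@100 #4:8@102]
After op 7 [order #6] market_buy(qty=3): fills=#6x#3:1@100 #6x#4:2@102; bids=[#2:10@96] asks=[#4:6@102]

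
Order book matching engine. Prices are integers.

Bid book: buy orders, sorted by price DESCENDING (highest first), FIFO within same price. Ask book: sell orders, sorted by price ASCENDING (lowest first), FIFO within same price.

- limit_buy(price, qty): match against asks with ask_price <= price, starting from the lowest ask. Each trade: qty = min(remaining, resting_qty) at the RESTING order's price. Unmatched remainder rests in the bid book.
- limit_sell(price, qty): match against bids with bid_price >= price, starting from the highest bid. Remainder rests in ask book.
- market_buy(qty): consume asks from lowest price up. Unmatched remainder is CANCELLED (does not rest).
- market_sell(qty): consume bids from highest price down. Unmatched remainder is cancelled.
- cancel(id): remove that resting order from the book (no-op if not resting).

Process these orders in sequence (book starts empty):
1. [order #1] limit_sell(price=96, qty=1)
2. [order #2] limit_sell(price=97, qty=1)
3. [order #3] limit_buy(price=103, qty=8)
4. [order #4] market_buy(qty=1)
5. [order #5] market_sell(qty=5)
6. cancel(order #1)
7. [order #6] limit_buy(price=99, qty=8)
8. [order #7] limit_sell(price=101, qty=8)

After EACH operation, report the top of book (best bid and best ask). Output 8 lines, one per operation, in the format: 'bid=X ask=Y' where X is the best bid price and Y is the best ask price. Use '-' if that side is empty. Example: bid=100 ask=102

After op 1 [order #1] limit_sell(price=96, qty=1): fills=none; bids=[-] asks=[#1:1@96]
After op 2 [order #2] limit_sell(price=97, qty=1): fills=none; bids=[-] asks=[#1:1@96 #2:1@97]
After op 3 [order #3] limit_buy(price=103, qty=8): fills=#3x#1:1@96 #3x#2:1@97; bids=[#3:6@103] asks=[-]
After op 4 [order #4] market_buy(qty=1): fills=none; bids=[#3:6@103] asks=[-]
After op 5 [order #5] market_sell(qty=5): fills=#3x#5:5@103; bids=[#3:1@103] asks=[-]
After op 6 cancel(order #1): fills=none; bids=[#3:1@103] asks=[-]
After op 7 [order #6] limit_buy(price=99, qty=8): fills=none; bids=[#3:1@103 #6:8@99] asks=[-]
After op 8 [order #7] limit_sell(price=101, qty=8): fills=#3x#7:1@103; bids=[#6:8@99] asks=[#7:7@101]

Answer: bid=- ask=96
bid=- ask=96
bid=103 ask=-
bid=103 ask=-
bid=103 ask=-
bid=103 ask=-
bid=103 ask=-
bid=99 ask=101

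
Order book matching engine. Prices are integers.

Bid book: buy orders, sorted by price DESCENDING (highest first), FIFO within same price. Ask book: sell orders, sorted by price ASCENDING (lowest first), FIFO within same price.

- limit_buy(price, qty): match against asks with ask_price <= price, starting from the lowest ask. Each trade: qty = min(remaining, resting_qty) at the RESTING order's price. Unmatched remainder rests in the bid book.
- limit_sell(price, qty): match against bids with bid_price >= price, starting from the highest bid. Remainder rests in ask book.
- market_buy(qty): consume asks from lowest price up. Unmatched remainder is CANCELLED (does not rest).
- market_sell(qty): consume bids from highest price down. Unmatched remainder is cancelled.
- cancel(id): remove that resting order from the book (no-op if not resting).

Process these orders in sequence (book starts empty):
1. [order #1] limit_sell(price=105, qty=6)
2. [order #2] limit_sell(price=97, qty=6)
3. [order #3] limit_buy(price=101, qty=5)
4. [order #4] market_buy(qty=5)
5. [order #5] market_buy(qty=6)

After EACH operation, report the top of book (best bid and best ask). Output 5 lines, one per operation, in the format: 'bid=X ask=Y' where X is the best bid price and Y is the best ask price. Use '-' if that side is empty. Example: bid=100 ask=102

After op 1 [order #1] limit_sell(price=105, qty=6): fills=none; bids=[-] asks=[#1:6@105]
After op 2 [order #2] limit_sell(price=97, qty=6): fills=none; bids=[-] asks=[#2:6@97 #1:6@105]
After op 3 [order #3] limit_buy(price=101, qty=5): fills=#3x#2:5@97; bids=[-] asks=[#2:1@97 #1:6@105]
After op 4 [order #4] market_buy(qty=5): fills=#4x#2:1@97 #4x#1:4@105; bids=[-] asks=[#1:2@105]
After op 5 [order #5] market_buy(qty=6): fills=#5x#1:2@105; bids=[-] asks=[-]

Answer: bid=- ask=105
bid=- ask=97
bid=- ask=97
bid=- ask=105
bid=- ask=-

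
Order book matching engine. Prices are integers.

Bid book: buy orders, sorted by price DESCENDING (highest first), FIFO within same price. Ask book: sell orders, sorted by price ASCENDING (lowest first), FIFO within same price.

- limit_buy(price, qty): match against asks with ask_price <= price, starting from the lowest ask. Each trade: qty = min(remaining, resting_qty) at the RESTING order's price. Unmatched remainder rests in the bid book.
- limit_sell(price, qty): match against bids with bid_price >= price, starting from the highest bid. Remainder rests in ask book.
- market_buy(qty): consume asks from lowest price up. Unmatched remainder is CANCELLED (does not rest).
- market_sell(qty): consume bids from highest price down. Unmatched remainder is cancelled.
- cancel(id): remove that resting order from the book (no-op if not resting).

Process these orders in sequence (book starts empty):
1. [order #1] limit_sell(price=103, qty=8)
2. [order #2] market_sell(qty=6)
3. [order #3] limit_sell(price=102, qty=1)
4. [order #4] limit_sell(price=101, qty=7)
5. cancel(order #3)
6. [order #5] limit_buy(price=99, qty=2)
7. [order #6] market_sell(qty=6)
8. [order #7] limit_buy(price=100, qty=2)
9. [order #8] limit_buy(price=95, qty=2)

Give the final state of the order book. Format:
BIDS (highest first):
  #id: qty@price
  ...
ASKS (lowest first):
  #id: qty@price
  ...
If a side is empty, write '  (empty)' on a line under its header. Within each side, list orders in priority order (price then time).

Answer: BIDS (highest first):
  #7: 2@100
  #8: 2@95
ASKS (lowest first):
  #4: 7@101
  #1: 8@103

Derivation:
After op 1 [order #1] limit_sell(price=103, qty=8): fills=none; bids=[-] asks=[#1:8@103]
After op 2 [order #2] market_sell(qty=6): fills=none; bids=[-] asks=[#1:8@103]
After op 3 [order #3] limit_sell(price=102, qty=1): fills=none; bids=[-] asks=[#3:1@102 #1:8@103]
After op 4 [order #4] limit_sell(price=101, qty=7): fills=none; bids=[-] asks=[#4:7@101 #3:1@102 #1:8@103]
After op 5 cancel(order #3): fills=none; bids=[-] asks=[#4:7@101 #1:8@103]
After op 6 [order #5] limit_buy(price=99, qty=2): fills=none; bids=[#5:2@99] asks=[#4:7@101 #1:8@103]
After op 7 [order #6] market_sell(qty=6): fills=#5x#6:2@99; bids=[-] asks=[#4:7@101 #1:8@103]
After op 8 [order #7] limit_buy(price=100, qty=2): fills=none; bids=[#7:2@100] asks=[#4:7@101 #1:8@103]
After op 9 [order #8] limit_buy(price=95, qty=2): fills=none; bids=[#7:2@100 #8:2@95] asks=[#4:7@101 #1:8@103]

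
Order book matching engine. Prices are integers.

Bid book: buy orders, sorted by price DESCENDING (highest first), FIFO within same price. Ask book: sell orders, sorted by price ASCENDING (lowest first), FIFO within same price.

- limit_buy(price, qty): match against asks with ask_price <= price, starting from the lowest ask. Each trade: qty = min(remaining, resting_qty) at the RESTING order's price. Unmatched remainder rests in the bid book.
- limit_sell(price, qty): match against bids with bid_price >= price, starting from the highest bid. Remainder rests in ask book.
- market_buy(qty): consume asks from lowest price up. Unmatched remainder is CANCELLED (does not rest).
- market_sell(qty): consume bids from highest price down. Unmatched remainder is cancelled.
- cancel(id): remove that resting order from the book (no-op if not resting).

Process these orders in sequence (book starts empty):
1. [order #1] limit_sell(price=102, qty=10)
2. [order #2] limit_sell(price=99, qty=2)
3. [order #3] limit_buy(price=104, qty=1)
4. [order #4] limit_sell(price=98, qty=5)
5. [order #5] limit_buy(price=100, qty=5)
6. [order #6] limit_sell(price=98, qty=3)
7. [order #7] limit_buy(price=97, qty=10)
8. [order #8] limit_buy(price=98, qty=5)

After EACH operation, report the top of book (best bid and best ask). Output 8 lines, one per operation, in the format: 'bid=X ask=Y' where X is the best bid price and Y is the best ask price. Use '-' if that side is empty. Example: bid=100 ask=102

Answer: bid=- ask=102
bid=- ask=99
bid=- ask=99
bid=- ask=98
bid=- ask=99
bid=- ask=98
bid=97 ask=98
bid=98 ask=99

Derivation:
After op 1 [order #1] limit_sell(price=102, qty=10): fills=none; bids=[-] asks=[#1:10@102]
After op 2 [order #2] limit_sell(price=99, qty=2): fills=none; bids=[-] asks=[#2:2@99 #1:10@102]
After op 3 [order #3] limit_buy(price=104, qty=1): fills=#3x#2:1@99; bids=[-] asks=[#2:1@99 #1:10@102]
After op 4 [order #4] limit_sell(price=98, qty=5): fills=none; bids=[-] asks=[#4:5@98 #2:1@99 #1:10@102]
After op 5 [order #5] limit_buy(price=100, qty=5): fills=#5x#4:5@98; bids=[-] asks=[#2:1@99 #1:10@102]
After op 6 [order #6] limit_sell(price=98, qty=3): fills=none; bids=[-] asks=[#6:3@98 #2:1@99 #1:10@102]
After op 7 [order #7] limit_buy(price=97, qty=10): fills=none; bids=[#7:10@97] asks=[#6:3@98 #2:1@99 #1:10@102]
After op 8 [order #8] limit_buy(price=98, qty=5): fills=#8x#6:3@98; bids=[#8:2@98 #7:10@97] asks=[#2:1@99 #1:10@102]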